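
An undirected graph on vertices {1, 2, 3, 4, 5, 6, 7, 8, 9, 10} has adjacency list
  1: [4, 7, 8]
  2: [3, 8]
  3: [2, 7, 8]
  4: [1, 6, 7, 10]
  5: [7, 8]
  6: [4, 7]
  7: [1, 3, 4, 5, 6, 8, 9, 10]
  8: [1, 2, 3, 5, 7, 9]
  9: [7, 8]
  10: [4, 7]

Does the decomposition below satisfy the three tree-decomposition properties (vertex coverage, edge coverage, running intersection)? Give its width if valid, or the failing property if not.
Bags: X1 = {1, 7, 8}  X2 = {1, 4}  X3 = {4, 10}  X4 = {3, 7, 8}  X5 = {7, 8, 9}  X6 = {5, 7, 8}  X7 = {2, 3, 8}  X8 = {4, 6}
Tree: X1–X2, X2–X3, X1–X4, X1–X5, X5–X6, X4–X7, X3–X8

A tree decomposition must satisfy three properties: every vertex lies in some bag; for every edge, both endpoints lie together in some bag; and for every vertex, the bags containing it form a connected subtree. Here edge (7,4) lies in no bag, so the decomposition is invalid.

No — edge (7,4) lies in no bag.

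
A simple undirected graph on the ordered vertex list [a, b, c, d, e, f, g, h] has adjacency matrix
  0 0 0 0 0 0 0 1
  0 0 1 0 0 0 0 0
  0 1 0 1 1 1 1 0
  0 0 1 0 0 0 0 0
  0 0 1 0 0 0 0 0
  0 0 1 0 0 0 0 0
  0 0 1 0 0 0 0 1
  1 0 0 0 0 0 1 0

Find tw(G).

A width-1 tree decomposition is:
Bags: B1 = {c, g}  B2 = {g, h}  B3 = {c, d}  B4 = {c, f}  B5 = {c, e}  B6 = {a, h}  B7 = {b, c}
Tree: B1–B2, B1–B3, B3–B4, B4–B5, B2–B6, B1–B7
Each bag holds 2 vertices, so the decomposition has width 1, which upper-bounds the treewidth. Any graph with an edge has treewidth ≥ 1, and G has the edge g–c. Therefore the treewidth is 1.

1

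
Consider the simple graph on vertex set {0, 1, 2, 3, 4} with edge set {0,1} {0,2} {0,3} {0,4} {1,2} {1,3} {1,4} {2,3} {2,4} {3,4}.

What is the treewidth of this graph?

A width-4 tree decomposition is:
Bags: B1 = {0, 1, 2, 3, 4}
Tree: (single bag)
With just one bag of size 5, the width is 5 − 1 = 4, so tw(G) ≤ 4. For the lower bound, the 5 vertices {0, 1, 2, 3, 4} are pairwise adjacent, and any tree decomposition puts a clique entirely inside one bag — forcing width ≥ 4. Hence tw(G) = 4 exactly.

4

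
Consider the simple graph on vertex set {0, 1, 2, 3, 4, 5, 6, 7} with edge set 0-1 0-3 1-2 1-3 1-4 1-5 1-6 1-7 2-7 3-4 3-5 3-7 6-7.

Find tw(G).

A width-2 tree decomposition is:
Bags: B1 = {0, 1, 3}  B2 = {1, 3, 5}  B3 = {1, 3, 7}  B4 = {1, 6, 7}  B5 = {1, 2, 7}  B6 = {1, 3, 4}
Tree: B1–B2, B2–B3, B3–B4, B3–B5, B3–B6
The largest bag has 3 vertices, giving width 2; this decomposition certifies tw(G) ≤ 2. For the lower bound, the 3 vertices {1, 2, 7} are pairwise adjacent, and any tree decomposition puts a clique entirely inside one bag — forcing width ≥ 2. Hence tw(G) = 2 exactly.

2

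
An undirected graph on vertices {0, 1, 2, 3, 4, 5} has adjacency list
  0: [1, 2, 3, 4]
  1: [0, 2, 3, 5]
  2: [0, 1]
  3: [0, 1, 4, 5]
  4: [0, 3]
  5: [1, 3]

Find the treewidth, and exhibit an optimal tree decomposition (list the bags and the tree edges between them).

Treewidth 2.
Bags: B1 = {0, 1, 3}  B2 = {0, 3, 4}  B3 = {1, 3, 5}  B4 = {0, 1, 2}
Tree: B1–B2, B1–B3, B1–B4

Every bag has size at most 3, so the width is 3 − 1 = 2 and tw(G) ≤ 2. For the lower bound, the 3 vertices {0, 1, 2} are pairwise adjacent, and any tree decomposition puts a clique entirely inside one bag — forcing width ≥ 2. Combining the bounds, tw(G) = 2.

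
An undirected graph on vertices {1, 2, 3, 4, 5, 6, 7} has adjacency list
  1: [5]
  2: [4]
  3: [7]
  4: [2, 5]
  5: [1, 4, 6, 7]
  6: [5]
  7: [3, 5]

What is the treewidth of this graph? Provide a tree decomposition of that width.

Each bag holds 2 vertices, so the decomposition has width 1, which upper-bounds the treewidth. Any graph with an edge has treewidth ≥ 1, and G has the edge 5–1. The upper and lower bounds meet at 1, so that is the treewidth.

Treewidth 1.
One optimal decomposition is:
Bags: B1 = {1, 5}  B2 = {5, 6}  B3 = {5, 7}  B4 = {4, 5}  B5 = {2, 4}  B6 = {3, 7}
Tree: B1–B2, B2–B3, B3–B4, B4–B5, B3–B6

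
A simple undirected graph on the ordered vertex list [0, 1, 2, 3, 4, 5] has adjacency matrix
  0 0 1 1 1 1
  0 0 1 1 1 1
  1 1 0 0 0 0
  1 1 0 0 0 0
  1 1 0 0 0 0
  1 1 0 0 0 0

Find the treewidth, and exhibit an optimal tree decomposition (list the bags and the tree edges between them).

The largest bag has 3 vertices, giving width 2; this decomposition certifies tw(G) ≤ 2. For the lower bound, G contains the cycle 0–4–1–5–0, so G is not a forest; only forests have treewidth ≤ 1, hence tw(G) ≥ 2. Combining the bounds, tw(G) = 2.

Treewidth 2.
One such decomposition:
Bags: B1 = {0, 1, 4}  B2 = {0, 1, 5}  B3 = {0, 1, 3}  B4 = {0, 1, 2}
Tree: B1–B2, B2–B3, B3–B4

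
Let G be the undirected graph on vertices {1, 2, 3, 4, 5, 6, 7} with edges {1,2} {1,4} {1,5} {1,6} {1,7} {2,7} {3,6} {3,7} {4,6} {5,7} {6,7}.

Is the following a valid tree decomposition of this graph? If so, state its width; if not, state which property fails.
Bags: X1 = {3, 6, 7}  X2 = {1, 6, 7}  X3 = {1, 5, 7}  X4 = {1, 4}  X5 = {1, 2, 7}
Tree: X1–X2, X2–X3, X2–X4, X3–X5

No — edge (6,4) lies in no bag.

A tree decomposition must satisfy three properties: every vertex lies in some bag; for every edge, both endpoints lie together in some bag; and for every vertex, the bags containing it form a connected subtree. Here edge (6,4) lies in no bag, so the decomposition is invalid.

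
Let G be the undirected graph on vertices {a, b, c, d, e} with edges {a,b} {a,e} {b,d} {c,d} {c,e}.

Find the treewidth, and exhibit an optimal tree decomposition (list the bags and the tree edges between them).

Treewidth 2.
One such decomposition:
Bags: B1 = {c, d, e}  B2 = {b, d, e}  B3 = {a, b, e}
Tree: B1–B2, B2–B3

The largest bag has 3 vertices, giving width 2; this decomposition certifies tw(G) ≤ 2. For the lower bound, G contains the cycle e–c–d–b–a–e, so G is not a forest; only forests have treewidth ≤ 1, hence tw(G) ≥ 2. The upper and lower bounds meet at 2, so that is the treewidth.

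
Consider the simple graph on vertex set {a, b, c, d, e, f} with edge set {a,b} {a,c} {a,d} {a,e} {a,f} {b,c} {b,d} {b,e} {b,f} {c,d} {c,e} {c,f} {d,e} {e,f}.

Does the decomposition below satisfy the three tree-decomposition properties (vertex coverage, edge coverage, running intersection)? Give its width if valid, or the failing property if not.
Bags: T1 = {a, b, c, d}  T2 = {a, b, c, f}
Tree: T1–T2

No — vertex e appears in no bag.

A tree decomposition must satisfy three properties: every vertex lies in some bag; for every edge, both endpoints lie together in some bag; and for every vertex, the bags containing it form a connected subtree. Here vertex e appears in no bag, so the decomposition is invalid.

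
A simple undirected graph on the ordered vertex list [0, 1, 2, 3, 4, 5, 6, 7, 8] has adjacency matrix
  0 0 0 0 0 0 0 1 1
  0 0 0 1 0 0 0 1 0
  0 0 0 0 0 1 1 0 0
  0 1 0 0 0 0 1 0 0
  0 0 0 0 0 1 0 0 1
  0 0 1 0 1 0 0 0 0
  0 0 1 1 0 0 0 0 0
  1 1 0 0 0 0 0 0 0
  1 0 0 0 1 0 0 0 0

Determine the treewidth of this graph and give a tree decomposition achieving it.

The largest bag has 3 vertices, giving width 2; this decomposition certifies tw(G) ≤ 2. Since 2–5–4–8–0–7–1–3–6–2 is a cycle in G, G is not acyclic. Forests are exactly the graphs of treewidth ≤ 1, so tw(G) ≥ 2. Therefore the treewidth is 2.

Treewidth 2.
One such decomposition:
Bags: B1 = {2, 4, 5}  B2 = {2, 4, 8}  B3 = {0, 2, 8}  B4 = {0, 2, 7}  B5 = {1, 2, 7}  B6 = {1, 2, 3}  B7 = {2, 3, 6}
Tree: B1–B2, B2–B3, B3–B4, B4–B5, B5–B6, B6–B7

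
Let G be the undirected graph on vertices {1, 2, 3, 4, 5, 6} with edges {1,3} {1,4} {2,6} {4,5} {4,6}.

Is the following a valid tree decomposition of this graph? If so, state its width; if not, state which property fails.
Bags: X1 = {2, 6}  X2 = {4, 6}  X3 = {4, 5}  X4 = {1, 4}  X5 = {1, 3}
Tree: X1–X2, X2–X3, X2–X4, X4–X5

Yes; width 1.

Every vertex of G appears in some bag (union = {1, 2, 3, 4, 5, 6}); every edge is covered by a bag; and for each vertex v the set of bags containing v is connected in the bag tree. The decomposition is therefore valid. The largest bag has 2 vertices, so the width is 1.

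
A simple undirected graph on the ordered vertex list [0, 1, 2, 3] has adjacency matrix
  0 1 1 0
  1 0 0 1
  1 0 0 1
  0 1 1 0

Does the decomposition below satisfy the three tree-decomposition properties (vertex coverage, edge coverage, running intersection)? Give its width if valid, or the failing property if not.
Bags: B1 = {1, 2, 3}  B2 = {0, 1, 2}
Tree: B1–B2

Checking the three conditions: (i) the bags cover all of {0, 1, 2, 3}; (ii) for each edge, some bag contains both endpoints; (iii) the bags containing any fixed vertex form a subtree. All hold, so the decomposition is valid with width 3 − 1 = 2.

Yes; width 2.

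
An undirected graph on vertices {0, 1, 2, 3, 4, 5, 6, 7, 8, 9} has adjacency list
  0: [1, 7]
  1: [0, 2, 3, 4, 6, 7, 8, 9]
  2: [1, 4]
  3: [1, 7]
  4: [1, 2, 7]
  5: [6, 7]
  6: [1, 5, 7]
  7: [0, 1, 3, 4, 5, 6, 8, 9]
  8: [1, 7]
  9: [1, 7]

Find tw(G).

2

A width-2 tree decomposition is:
Bags: B1 = {1, 3, 7}  B2 = {1, 6, 7}  B3 = {1, 7, 8}  B4 = {1, 4, 7}  B5 = {5, 6, 7}  B6 = {0, 1, 7}  B7 = {1, 7, 9}  B8 = {1, 2, 4}
Tree: B1–B2, B1–B3, B2–B4, B2–B5, B4–B6, B3–B7, B4–B8
Every bag has size at most 3, so the width is 3 − 1 = 2 and tw(G) ≤ 2. For the lower bound, the 3 vertices {1, 2, 4} are pairwise adjacent, and any tree decomposition puts a clique entirely inside one bag — forcing width ≥ 2. Hence tw(G) = 2 exactly.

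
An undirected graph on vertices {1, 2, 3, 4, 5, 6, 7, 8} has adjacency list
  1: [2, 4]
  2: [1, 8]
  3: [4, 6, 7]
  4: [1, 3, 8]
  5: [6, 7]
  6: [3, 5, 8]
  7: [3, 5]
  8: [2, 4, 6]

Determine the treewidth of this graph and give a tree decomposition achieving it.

The largest bag has 3 vertices, giving width 2; this decomposition certifies tw(G) ≤ 2. The edges 2–1–4–8–2 form a cycle, so G is not a tree and its treewidth is at least 2. Therefore the treewidth is 2.

Treewidth 2.
One optimal decomposition is:
Bags: B1 = {1, 2, 8}  B2 = {1, 4, 8}  B3 = {4, 6, 8}  B4 = {3, 4, 6}  B5 = {3, 5, 6}  B6 = {3, 5, 7}
Tree: B1–B2, B2–B3, B3–B4, B4–B5, B5–B6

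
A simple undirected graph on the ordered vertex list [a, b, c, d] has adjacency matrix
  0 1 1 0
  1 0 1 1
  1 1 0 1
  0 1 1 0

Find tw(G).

A width-2 tree decomposition is:
Bags: B1 = {b, c, d}  B2 = {a, b, c}
Tree: B1–B2
Each bag holds 3 vertices, so the decomposition has width 2, which upper-bounds the treewidth. On the other hand G contains the 3-clique {b, c, d}. A clique must lie in a single bag of any decomposition, so no decomposition can have width below 2. Therefore the treewidth is 2.

2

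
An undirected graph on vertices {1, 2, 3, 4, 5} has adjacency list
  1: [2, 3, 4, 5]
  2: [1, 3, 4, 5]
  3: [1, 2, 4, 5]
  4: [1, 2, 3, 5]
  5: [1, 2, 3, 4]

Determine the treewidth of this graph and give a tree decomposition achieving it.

Treewidth 4.
One such decomposition:
Bags: B1 = {1, 2, 3, 4, 5}
Tree: (single bag)

With just one bag of size 5, the width is 5 − 1 = 4, so tw(G) ≤ 4. For the lower bound, the 5 vertices {1, 2, 3, 4, 5} are pairwise adjacent, and any tree decomposition puts a clique entirely inside one bag — forcing width ≥ 4. The upper and lower bounds meet at 4, so that is the treewidth.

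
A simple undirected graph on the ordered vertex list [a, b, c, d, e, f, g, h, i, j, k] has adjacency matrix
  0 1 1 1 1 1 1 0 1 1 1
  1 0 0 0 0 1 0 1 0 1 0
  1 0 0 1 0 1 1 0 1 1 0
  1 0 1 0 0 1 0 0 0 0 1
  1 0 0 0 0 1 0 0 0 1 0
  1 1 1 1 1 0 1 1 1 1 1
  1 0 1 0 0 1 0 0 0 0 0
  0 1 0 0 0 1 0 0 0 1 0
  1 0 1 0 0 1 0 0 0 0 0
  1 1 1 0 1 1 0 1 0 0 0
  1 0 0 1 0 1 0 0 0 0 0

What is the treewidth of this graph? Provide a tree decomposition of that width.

Treewidth 3.
One optimal decomposition is:
Bags: B1 = {a, c, d, f}  B2 = {a, c, f, j}  B3 = {a, c, f, g}  B4 = {a, e, f, j}  B5 = {a, b, f, j}  B6 = {a, c, f, i}  B7 = {a, d, f, k}  B8 = {b, f, h, j}
Tree: B1–B2, B2–B3, B2–B4, B2–B5, B1–B6, B1–B7, B5–B8

Each bag holds 4 vertices, so the decomposition has width 3, which upper-bounds the treewidth. Conversely, {b, f, h, j} is a clique of size 4, and the vertices of any clique must share a bag in every tree decomposition; so some bag has ≥ 4 vertices and tw(G) ≥ 3. Therefore the treewidth is 3.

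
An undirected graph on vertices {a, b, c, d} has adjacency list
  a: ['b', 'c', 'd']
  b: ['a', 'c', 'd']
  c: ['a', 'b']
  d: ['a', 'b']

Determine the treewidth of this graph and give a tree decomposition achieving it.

Treewidth 2.
One such decomposition:
Bags: B1 = {a, b, d}  B2 = {a, b, c}
Tree: B1–B2

The largest bag has 3 vertices, giving width 2; this decomposition certifies tw(G) ≤ 2. For the lower bound, the 3 vertices {a, b, d} are pairwise adjacent, and any tree decomposition puts a clique entirely inside one bag — forcing width ≥ 2. Combining the bounds, tw(G) = 2.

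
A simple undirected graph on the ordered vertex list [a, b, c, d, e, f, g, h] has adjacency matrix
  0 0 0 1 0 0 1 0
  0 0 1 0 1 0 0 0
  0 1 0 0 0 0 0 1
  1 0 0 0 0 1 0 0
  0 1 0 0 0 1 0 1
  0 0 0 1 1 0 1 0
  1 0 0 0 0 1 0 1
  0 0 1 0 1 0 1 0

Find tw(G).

2

A width-2 tree decomposition is:
Bags: B1 = {a, d, f}  B2 = {a, f, g}  B3 = {e, f, g}  B4 = {e, g, h}  B5 = {b, e, h}  B6 = {b, c, h}
Tree: B1–B2, B2–B3, B3–B4, B4–B5, B5–B6
Each bag holds 3 vertices, so the decomposition has width 2, which upper-bounds the treewidth. The edges d–a–g–f–d form a cycle, so G is not a tree and its treewidth is at least 2. Hence tw(G) = 2 exactly.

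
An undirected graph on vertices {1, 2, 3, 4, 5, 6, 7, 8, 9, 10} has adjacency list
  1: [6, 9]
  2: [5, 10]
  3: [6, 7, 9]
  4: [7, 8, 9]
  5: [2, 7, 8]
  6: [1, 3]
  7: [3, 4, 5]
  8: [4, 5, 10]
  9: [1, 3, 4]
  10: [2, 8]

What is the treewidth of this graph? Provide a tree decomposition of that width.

Treewidth 2.
Bags: B1 = {2, 8, 10}  B2 = {2, 5, 8}  B3 = {4, 5, 8}  B4 = {4, 5, 7}  B5 = {4, 7, 9}  B6 = {3, 7, 9}  B7 = {1, 3, 9}  B8 = {1, 3, 6}
Tree: B1–B2, B2–B3, B3–B4, B4–B5, B5–B6, B6–B7, B7–B8

The largest bag has 3 vertices, giving width 2; this decomposition certifies tw(G) ≤ 2. For the lower bound, G contains the cycle 10–2–5–8–10, so G is not a forest; only forests have treewidth ≤ 1, hence tw(G) ≥ 2. Hence tw(G) = 2 exactly.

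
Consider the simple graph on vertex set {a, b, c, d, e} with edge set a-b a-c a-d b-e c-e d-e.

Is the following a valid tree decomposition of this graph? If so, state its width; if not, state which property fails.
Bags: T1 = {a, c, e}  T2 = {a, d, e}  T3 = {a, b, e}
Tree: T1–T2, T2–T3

Yes; width 2.

Checking the three conditions: (i) the bags cover all of {a, b, c, d, e}; (ii) for each edge, some bag contains both endpoints; (iii) the bags containing any fixed vertex form a subtree. All hold, so the decomposition is valid with width 3 − 1 = 2.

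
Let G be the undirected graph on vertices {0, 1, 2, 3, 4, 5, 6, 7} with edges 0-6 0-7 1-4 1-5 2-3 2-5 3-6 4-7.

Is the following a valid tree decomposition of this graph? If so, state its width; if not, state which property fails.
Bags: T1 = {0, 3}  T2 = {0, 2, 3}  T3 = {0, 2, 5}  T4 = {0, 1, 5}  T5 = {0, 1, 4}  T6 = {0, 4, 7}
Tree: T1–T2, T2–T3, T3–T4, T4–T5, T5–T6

No — vertex 6 appears in no bag.

A tree decomposition must satisfy three properties: every vertex lies in some bag; for every edge, both endpoints lie together in some bag; and for every vertex, the bags containing it form a connected subtree. Here vertex 6 appears in no bag, so the decomposition is invalid.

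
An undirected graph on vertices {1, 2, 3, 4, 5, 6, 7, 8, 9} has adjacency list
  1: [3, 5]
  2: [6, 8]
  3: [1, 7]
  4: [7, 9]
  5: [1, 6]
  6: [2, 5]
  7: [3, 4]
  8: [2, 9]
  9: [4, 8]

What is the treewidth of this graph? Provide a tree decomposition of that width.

Treewidth 2.
One optimal decomposition is:
Bags: B1 = {1, 3, 5}  B2 = {3, 5, 7}  B3 = {4, 5, 7}  B4 = {4, 5, 9}  B5 = {5, 8, 9}  B6 = {2, 5, 8}  B7 = {2, 5, 6}
Tree: B1–B2, B2–B3, B3–B4, B4–B5, B5–B6, B6–B7

Every bag has size at most 3, so the width is 3 − 1 = 2 and tw(G) ≤ 2. The edges 5–1–3–7–4–9–8–2–6–5 form a cycle, so G is not a tree and its treewidth is at least 2. Therefore the treewidth is 2.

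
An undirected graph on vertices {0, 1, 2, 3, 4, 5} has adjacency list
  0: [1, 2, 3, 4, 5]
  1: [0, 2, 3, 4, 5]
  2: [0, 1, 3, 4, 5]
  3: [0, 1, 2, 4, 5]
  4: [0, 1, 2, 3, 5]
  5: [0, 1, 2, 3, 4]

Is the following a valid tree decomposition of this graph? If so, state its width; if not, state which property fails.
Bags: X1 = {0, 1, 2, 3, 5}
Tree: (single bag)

No — vertex 4 appears in no bag.

A tree decomposition must satisfy three properties: every vertex lies in some bag; for every edge, both endpoints lie together in some bag; and for every vertex, the bags containing it form a connected subtree. Here vertex 4 appears in no bag, so the decomposition is invalid.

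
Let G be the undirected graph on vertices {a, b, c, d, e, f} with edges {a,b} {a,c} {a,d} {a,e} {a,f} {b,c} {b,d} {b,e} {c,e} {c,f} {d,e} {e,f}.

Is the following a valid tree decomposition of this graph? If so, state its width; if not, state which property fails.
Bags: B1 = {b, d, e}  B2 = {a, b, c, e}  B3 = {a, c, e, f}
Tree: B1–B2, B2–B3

A tree decomposition must satisfy three properties: every vertex lies in some bag; for every edge, both endpoints lie together in some bag; and for every vertex, the bags containing it form a connected subtree. Here edge (a,d) lies in no bag, so the decomposition is invalid.

No — edge (a,d) lies in no bag.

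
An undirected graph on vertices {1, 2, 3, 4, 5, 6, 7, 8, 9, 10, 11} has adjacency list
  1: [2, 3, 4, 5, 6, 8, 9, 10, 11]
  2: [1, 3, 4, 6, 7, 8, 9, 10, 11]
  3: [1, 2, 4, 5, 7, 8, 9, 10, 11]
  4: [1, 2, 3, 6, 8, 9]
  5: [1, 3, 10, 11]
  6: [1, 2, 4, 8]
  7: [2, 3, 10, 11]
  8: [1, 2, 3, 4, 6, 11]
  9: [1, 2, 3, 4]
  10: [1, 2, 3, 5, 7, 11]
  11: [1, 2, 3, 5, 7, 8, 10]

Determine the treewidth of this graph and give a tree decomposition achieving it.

Treewidth 4.
One such decomposition:
Bags: B1 = {1, 2, 3, 4, 8}  B2 = {1, 2, 3, 8, 11}  B3 = {1, 2, 3, 10, 11}  B4 = {1, 2, 3, 4, 9}  B5 = {2, 3, 7, 10, 11}  B6 = {1, 3, 5, 10, 11}  B7 = {1, 2, 4, 6, 8}
Tree: B1–B2, B2–B3, B1–B4, B3–B5, B3–B6, B1–B7

Every bag has size at most 5, so the width is 5 − 1 = 4 and tw(G) ≤ 4. For the lower bound, the 5 vertices {1, 2, 3, 10, 11} are pairwise adjacent, and any tree decomposition puts a clique entirely inside one bag — forcing width ≥ 4. Combining the bounds, tw(G) = 4.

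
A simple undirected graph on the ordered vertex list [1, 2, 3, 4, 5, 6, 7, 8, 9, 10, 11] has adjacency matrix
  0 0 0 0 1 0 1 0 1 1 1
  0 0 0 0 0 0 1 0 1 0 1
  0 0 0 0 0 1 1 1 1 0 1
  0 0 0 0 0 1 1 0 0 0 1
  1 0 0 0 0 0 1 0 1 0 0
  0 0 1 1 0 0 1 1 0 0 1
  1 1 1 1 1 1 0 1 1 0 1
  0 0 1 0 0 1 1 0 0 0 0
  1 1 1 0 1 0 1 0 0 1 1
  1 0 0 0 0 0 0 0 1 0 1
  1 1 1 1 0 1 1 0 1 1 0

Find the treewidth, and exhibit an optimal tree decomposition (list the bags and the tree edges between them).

The largest bag has 4 vertices, giving width 3; this decomposition certifies tw(G) ≤ 3. For the lower bound, the 4 vertices {1, 9, 10, 11} are pairwise adjacent, and any tree decomposition puts a clique entirely inside one bag — forcing width ≥ 3. Hence tw(G) = 3 exactly.

Treewidth 3.
One optimal decomposition is:
Bags: B1 = {4, 6, 7, 11}  B2 = {3, 6, 7, 11}  B3 = {3, 6, 7, 8}  B4 = {3, 7, 9, 11}  B5 = {1, 7, 9, 11}  B6 = {2, 7, 9, 11}  B7 = {1, 5, 7, 9}  B8 = {1, 9, 10, 11}
Tree: B1–B2, B2–B3, B2–B4, B4–B5, B4–B6, B5–B7, B5–B8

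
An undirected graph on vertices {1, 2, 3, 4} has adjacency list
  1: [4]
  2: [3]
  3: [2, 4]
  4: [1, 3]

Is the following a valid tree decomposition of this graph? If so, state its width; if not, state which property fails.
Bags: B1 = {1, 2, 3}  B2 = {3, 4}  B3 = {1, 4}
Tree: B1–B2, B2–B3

A tree decomposition must satisfy three properties: every vertex lies in some bag; for every edge, both endpoints lie together in some bag; and for every vertex, the bags containing it form a connected subtree. Here bags containing vertex 1 are not connected in the tree, so the decomposition is invalid.

No — bags containing vertex 1 are not connected in the tree.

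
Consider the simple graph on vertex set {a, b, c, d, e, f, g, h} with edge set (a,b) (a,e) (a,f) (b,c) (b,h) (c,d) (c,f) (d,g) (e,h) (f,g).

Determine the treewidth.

A width-2 tree decomposition is:
Bags: B1 = {a, e, h}  B2 = {a, b, h}  B3 = {a, b, f}  B4 = {b, c, f}  B5 = {c, f, g}  B6 = {c, d, g}
Tree: B1–B2, B2–B3, B3–B4, B4–B5, B5–B6
Every bag has size at most 3, so the width is 3 − 1 = 2 and tw(G) ≤ 2. The edges e–h–b–a–e form a cycle, so G is not a tree and its treewidth is at least 2. Hence tw(G) = 2 exactly.

2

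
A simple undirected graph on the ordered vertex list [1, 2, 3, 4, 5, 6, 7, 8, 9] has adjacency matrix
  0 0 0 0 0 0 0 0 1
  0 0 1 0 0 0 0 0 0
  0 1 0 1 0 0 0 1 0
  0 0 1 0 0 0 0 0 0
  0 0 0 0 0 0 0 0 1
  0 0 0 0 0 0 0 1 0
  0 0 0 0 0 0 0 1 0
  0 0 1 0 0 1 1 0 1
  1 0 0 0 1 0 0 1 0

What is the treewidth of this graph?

1

A width-1 tree decomposition is:
Bags: B1 = {3, 8}  B2 = {6, 8}  B3 = {3, 4}  B4 = {7, 8}  B5 = {8, 9}  B6 = {5, 9}  B7 = {1, 9}  B8 = {2, 3}
Tree: B1–B2, B1–B3, B2–B4, B4–B5, B5–B6, B6–B7, B1–B8
Each bag holds 2 vertices, so the decomposition has width 1, which upper-bounds the treewidth. Since G has at least one edge (e.g. 8–3), it is not an edgeless graph, so tw(G) ≥ 1. The upper and lower bounds meet at 1, so that is the treewidth.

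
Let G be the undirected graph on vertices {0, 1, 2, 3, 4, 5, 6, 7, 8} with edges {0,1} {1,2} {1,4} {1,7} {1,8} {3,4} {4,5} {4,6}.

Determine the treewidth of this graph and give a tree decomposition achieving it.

Treewidth 1.
One such decomposition:
Bags: B1 = {0, 1}  B2 = {1, 4}  B3 = {4, 5}  B4 = {4, 6}  B5 = {1, 8}  B6 = {1, 2}  B7 = {1, 7}  B8 = {3, 4}
Tree: B1–B2, B2–B3, B3–B4, B2–B5, B1–B6, B6–B7, B2–B8

Each bag holds 2 vertices, so the decomposition has width 1, which upper-bounds the treewidth. Any graph with an edge has treewidth ≥ 1, and G has the edge 0–1. Hence tw(G) = 1 exactly.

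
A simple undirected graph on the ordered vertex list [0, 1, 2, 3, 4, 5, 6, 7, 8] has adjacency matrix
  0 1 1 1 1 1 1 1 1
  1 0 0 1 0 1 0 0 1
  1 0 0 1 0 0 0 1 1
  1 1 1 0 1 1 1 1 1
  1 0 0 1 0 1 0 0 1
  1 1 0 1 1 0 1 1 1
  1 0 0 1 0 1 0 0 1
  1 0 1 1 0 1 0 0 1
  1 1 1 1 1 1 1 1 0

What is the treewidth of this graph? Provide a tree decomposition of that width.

Treewidth 4.
One such decomposition:
Bags: B1 = {0, 3, 5, 7, 8}  B2 = {0, 3, 4, 5, 8}  B3 = {0, 3, 5, 6, 8}  B4 = {0, 2, 3, 7, 8}  B5 = {0, 1, 3, 5, 8}
Tree: B1–B2, B2–B3, B1–B4, B1–B5

Each bag holds 5 vertices, so the decomposition has width 4, which upper-bounds the treewidth. For the lower bound, the 5 vertices {0, 2, 3, 7, 8} are pairwise adjacent, and any tree decomposition puts a clique entirely inside one bag — forcing width ≥ 4. Combining the bounds, tw(G) = 4.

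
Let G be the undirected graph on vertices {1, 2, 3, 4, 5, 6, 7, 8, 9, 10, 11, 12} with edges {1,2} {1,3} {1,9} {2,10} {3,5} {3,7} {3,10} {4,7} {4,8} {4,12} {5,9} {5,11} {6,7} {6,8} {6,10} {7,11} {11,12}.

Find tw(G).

3

A width-3 tree decomposition is:
Bags: B1 = {1, 2, 5, 9}  B2 = {1, 2, 3, 5}  B3 = {2, 3, 5, 10}  B4 = {3, 5, 10, 11}  B5 = {3, 7, 10, 11}  B6 = {6, 7, 10, 11}  B7 = {6, 7, 11, 12}  B8 = {4, 6, 7, 12}  B9 = {4, 6, 8, 12}
Tree: B1–B2, B2–B3, B3–B4, B4–B5, B5–B6, B6–B7, B7–B8, B8–B9
Every bag has size at most 4, so the width is 4 − 1 = 3 and tw(G) ≤ 3. For the lower bound: the 4 vertex sets {1,2,9}, {5}, {3}, {6,7,10,11} are disjoint, each induces a connected subgraph, and every pair is joined by at least one edge of G. Contracting each set to a single vertex therefore yields K_{4} as a minor, and since treewidth is minor-monotone, tw(G) ≥ tw(K_{4}) = 3. Therefore the treewidth is 3.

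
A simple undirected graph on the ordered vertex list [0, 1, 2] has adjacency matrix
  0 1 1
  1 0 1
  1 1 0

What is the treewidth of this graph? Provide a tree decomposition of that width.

With just one bag of size 3, the width is 3 − 1 = 2, so tw(G) ≤ 2. On the other hand G contains the 3-clique {0, 1, 2}. A clique must lie in a single bag of any decomposition, so no decomposition can have width below 2. The upper and lower bounds meet at 2, so that is the treewidth.

Treewidth 2.
One such decomposition:
Bags: B1 = {0, 1, 2}
Tree: (single bag)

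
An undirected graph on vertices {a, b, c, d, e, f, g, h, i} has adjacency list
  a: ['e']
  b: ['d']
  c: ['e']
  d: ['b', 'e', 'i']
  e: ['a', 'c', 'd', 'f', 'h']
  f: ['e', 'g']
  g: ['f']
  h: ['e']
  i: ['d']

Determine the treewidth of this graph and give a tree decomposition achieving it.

Each bag holds 2 vertices, so the decomposition has width 1, which upper-bounds the treewidth. Since G has at least one edge (e.g. e–f), it is not an edgeless graph, so tw(G) ≥ 1. Therefore the treewidth is 1.

Treewidth 1.
One optimal decomposition is:
Bags: B1 = {e, f}  B2 = {f, g}  B3 = {a, e}  B4 = {d, e}  B5 = {d, i}  B6 = {c, e}  B7 = {e, h}  B8 = {b, d}
Tree: B1–B2, B1–B3, B3–B4, B4–B5, B4–B6, B3–B7, B5–B8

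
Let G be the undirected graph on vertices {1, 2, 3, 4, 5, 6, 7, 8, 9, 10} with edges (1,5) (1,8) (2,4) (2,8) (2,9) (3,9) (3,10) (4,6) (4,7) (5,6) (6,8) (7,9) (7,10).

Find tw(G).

A width-2 tree decomposition is:
Bags: B1 = {3, 9, 10}  B2 = {7, 9, 10}  B3 = {2, 7, 9}  B4 = {2, 4, 7}  B5 = {2, 4, 8}  B6 = {4, 6, 8}  B7 = {1, 6, 8}  B8 = {1, 5, 6}
Tree: B1–B2, B2–B3, B3–B4, B4–B5, B5–B6, B6–B7, B7–B8
The largest bag has 3 vertices, giving width 2; this decomposition certifies tw(G) ≤ 2. Since 3–10–7–9–3 is a cycle in G, G is not acyclic. Forests are exactly the graphs of treewidth ≤ 1, so tw(G) ≥ 2. The upper and lower bounds meet at 2, so that is the treewidth.

2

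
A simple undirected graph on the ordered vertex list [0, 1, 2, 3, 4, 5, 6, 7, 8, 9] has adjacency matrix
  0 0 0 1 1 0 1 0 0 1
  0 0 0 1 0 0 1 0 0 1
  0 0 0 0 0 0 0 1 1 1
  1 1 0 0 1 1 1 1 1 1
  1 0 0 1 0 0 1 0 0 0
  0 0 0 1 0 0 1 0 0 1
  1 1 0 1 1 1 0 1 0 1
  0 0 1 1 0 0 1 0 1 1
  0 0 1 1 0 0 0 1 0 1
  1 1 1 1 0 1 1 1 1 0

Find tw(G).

3

A width-3 tree decomposition is:
Bags: B1 = {3, 7, 8, 9}  B2 = {3, 6, 7, 9}  B3 = {0, 3, 6, 9}  B4 = {3, 5, 6, 9}  B5 = {2, 7, 8, 9}  B6 = {0, 3, 4, 6}  B7 = {1, 3, 6, 9}
Tree: B1–B2, B2–B3, B3–B4, B1–B5, B3–B6, B4–B7
The largest bag has 4 vertices, giving width 3; this decomposition certifies tw(G) ≤ 3. On the other hand G contains the 4-clique {2, 7, 8, 9}. A clique must lie in a single bag of any decomposition, so no decomposition can have width below 3. Therefore the treewidth is 3.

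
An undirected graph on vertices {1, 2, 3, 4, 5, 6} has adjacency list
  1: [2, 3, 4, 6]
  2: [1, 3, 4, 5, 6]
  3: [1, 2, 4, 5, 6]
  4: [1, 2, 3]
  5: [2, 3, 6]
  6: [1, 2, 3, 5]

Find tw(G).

A width-3 tree decomposition is:
Bags: B1 = {1, 2, 3, 4}  B2 = {1, 2, 3, 6}  B3 = {2, 3, 5, 6}
Tree: B1–B2, B2–B3
Each bag holds 4 vertices, so the decomposition has width 3, which upper-bounds the treewidth. Conversely, {1, 2, 3, 4} is a clique of size 4, and the vertices of any clique must share a bag in every tree decomposition; so some bag has ≥ 4 vertices and tw(G) ≥ 3. Combining the bounds, tw(G) = 3.

3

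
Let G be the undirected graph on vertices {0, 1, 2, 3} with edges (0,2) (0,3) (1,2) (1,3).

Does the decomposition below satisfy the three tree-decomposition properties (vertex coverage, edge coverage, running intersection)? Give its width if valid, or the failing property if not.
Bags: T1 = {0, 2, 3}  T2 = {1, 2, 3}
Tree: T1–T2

Yes; width 2.

Vertex coverage: the bags together contain {0, 1, 2, 3}, the full vertex set. Edge coverage: each edge of G has both endpoints in at least one bag. Running intersection: for every vertex, the bags containing it form a connected subtree. All three properties hold, so this is a valid tree decomposition of width max|bag| − 1 = 2, and hence tw(G) ≤ 2.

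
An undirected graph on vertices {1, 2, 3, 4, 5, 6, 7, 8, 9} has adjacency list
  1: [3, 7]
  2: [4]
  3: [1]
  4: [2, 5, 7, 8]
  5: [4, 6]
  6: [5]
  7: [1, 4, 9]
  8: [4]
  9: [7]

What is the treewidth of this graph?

1

A width-1 tree decomposition is:
Bags: B1 = {1, 7}  B2 = {1, 3}  B3 = {7, 9}  B4 = {4, 7}  B5 = {2, 4}  B6 = {4, 5}  B7 = {5, 6}  B8 = {4, 8}
Tree: B1–B2, B1–B3, B1–B4, B4–B5, B4–B6, B6–B7, B5–B8
Each bag holds 2 vertices, so the decomposition has width 1, which upper-bounds the treewidth. G has an edge, so its treewidth is at least 1. Therefore the treewidth is 1.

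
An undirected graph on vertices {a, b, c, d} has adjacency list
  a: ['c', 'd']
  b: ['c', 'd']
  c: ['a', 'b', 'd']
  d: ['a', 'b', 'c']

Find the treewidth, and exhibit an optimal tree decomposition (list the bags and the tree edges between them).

Treewidth 2.
Bags: B1 = {a, c, d}  B2 = {b, c, d}
Tree: B1–B2

Every bag has size at most 3, so the width is 3 − 1 = 2 and tw(G) ≤ 2. For the lower bound, the 3 vertices {a, c, d} are pairwise adjacent, and any tree decomposition puts a clique entirely inside one bag — forcing width ≥ 2. Combining the bounds, tw(G) = 2.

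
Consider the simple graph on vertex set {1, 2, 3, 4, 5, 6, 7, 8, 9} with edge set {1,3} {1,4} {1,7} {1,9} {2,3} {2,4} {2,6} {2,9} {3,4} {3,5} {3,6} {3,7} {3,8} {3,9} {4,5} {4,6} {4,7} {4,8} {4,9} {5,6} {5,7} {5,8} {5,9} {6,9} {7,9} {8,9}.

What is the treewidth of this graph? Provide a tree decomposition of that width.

The largest bag has 5 vertices, giving width 4; this decomposition certifies tw(G) ≤ 4. Conversely, {1, 3, 4, 7, 9} is a clique of size 5, and the vertices of any clique must share a bag in every tree decomposition; so some bag has ≥ 5 vertices and tw(G) ≥ 4. The upper and lower bounds meet at 4, so that is the treewidth.

Treewidth 4.
One optimal decomposition is:
Bags: B1 = {1, 3, 4, 7, 9}  B2 = {3, 4, 5, 7, 9}  B3 = {3, 4, 5, 6, 9}  B4 = {3, 4, 5, 8, 9}  B5 = {2, 3, 4, 6, 9}
Tree: B1–B2, B2–B3, B2–B4, B3–B5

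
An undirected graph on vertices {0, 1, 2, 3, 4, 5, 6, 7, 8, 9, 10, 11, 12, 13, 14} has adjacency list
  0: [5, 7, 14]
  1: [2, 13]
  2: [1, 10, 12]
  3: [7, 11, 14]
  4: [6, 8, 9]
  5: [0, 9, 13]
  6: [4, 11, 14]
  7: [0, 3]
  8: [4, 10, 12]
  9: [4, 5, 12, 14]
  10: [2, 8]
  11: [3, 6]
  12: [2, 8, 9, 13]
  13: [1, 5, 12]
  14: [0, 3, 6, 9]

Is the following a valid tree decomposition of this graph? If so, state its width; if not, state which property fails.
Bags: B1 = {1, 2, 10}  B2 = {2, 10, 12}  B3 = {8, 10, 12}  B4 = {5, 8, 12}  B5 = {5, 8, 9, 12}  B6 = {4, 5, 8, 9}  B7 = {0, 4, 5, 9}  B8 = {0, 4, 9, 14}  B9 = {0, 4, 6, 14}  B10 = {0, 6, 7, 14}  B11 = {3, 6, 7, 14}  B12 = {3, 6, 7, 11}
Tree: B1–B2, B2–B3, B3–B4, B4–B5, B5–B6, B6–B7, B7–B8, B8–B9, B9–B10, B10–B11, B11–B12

A tree decomposition must satisfy three properties: every vertex lies in some bag; for every edge, both endpoints lie together in some bag; and for every vertex, the bags containing it form a connected subtree. Here vertex 13 appears in no bag, so the decomposition is invalid.

No — vertex 13 appears in no bag.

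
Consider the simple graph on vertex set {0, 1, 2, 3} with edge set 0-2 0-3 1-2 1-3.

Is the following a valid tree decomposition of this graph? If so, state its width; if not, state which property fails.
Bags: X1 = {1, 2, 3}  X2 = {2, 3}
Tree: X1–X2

A tree decomposition must satisfy three properties: every vertex lies in some bag; for every edge, both endpoints lie together in some bag; and for every vertex, the bags containing it form a connected subtree. Here vertex 0 appears in no bag, so the decomposition is invalid.

No — vertex 0 appears in no bag.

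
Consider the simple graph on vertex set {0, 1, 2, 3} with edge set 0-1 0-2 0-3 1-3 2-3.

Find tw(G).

2

A width-2 tree decomposition is:
Bags: B1 = {0, 2, 3}  B2 = {0, 1, 3}
Tree: B1–B2
The largest bag has 3 vertices, giving width 2; this decomposition certifies tw(G) ≤ 2. For the lower bound, the 3 vertices {0, 1, 3} are pairwise adjacent, and any tree decomposition puts a clique entirely inside one bag — forcing width ≥ 2. Hence tw(G) = 2 exactly.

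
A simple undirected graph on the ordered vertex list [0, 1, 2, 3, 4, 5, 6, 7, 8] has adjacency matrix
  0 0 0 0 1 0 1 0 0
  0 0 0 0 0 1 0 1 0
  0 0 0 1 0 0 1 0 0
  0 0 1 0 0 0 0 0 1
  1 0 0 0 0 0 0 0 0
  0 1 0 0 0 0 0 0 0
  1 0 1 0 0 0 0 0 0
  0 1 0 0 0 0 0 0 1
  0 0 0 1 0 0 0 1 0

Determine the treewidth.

1

A width-1 tree decomposition is:
Bags: B1 = {1, 5}  B2 = {1, 7}  B3 = {7, 8}  B4 = {3, 8}  B5 = {2, 3}  B6 = {2, 6}  B7 = {0, 6}  B8 = {0, 4}
Tree: B1–B2, B2–B3, B3–B4, B4–B5, B5–B6, B6–B7, B7–B8
The largest bag has 2 vertices, giving width 1; this decomposition certifies tw(G) ≤ 1. Since G has at least one edge (e.g. 5–1), it is not an edgeless graph, so tw(G) ≥ 1. Therefore the treewidth is 1.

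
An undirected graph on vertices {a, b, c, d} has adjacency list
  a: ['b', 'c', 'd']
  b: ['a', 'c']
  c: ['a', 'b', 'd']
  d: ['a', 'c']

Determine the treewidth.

A width-2 tree decomposition is:
Bags: B1 = {a, b, c}  B2 = {a, c, d}
Tree: B1–B2
The largest bag has 3 vertices, giving width 2; this decomposition certifies tw(G) ≤ 2. Conversely, {a, c, d} is a clique of size 3, and the vertices of any clique must share a bag in every tree decomposition; so some bag has ≥ 3 vertices and tw(G) ≥ 2. The upper and lower bounds meet at 2, so that is the treewidth.

2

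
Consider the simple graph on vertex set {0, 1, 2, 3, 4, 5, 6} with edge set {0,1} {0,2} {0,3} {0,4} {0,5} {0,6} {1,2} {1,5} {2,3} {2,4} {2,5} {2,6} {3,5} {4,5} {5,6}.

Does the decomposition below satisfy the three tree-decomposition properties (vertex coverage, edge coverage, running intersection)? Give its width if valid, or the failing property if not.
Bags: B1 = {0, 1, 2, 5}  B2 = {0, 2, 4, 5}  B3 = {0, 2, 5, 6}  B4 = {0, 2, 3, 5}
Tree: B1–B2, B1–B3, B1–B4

Checking the three conditions: (i) the bags cover all of {0, 1, 2, 3, 4, 5, 6}; (ii) for each edge, some bag contains both endpoints; (iii) the bags containing any fixed vertex form a subtree. All hold, so the decomposition is valid with width 4 − 1 = 3.

Yes; width 3.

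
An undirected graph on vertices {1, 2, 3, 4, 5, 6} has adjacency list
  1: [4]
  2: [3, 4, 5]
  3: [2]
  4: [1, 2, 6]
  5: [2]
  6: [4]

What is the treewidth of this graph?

A width-1 tree decomposition is:
Bags: B1 = {1, 4}  B2 = {2, 4}  B3 = {4, 6}  B4 = {2, 5}  B5 = {2, 3}
Tree: B1–B2, B1–B3, B2–B4, B2–B5
Every bag has size at most 2, so the width is 2 − 1 = 1 and tw(G) ≤ 1. G has an edge, so its treewidth is at least 1. Combining the bounds, tw(G) = 1.

1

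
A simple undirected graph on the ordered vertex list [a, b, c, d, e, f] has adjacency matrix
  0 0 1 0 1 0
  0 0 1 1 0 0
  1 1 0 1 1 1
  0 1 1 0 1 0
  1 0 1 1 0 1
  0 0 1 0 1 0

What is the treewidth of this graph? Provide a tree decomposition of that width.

Treewidth 2.
One such decomposition:
Bags: B1 = {c, d, e}  B2 = {b, c, d}  B3 = {a, c, e}  B4 = {c, e, f}
Tree: B1–B2, B1–B3, B1–B4

Every bag has size at most 3, so the width is 3 − 1 = 2 and tw(G) ≤ 2. For the lower bound, the 3 vertices {c, d, e} are pairwise adjacent, and any tree decomposition puts a clique entirely inside one bag — forcing width ≥ 2. The upper and lower bounds meet at 2, so that is the treewidth.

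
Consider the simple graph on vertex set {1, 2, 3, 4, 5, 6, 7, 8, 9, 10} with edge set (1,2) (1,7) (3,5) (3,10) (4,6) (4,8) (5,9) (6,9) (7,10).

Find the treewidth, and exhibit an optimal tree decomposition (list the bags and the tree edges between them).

Each bag holds 2 vertices, so the decomposition has width 1, which upper-bounds the treewidth. Since G has at least one edge (e.g. 2–1), it is not an edgeless graph, so tw(G) ≥ 1. Therefore the treewidth is 1.

Treewidth 1.
One optimal decomposition is:
Bags: B1 = {1, 2}  B2 = {1, 7}  B3 = {7, 10}  B4 = {3, 10}  B5 = {3, 5}  B6 = {5, 9}  B7 = {6, 9}  B8 = {4, 6}  B9 = {4, 8}
Tree: B1–B2, B2–B3, B3–B4, B4–B5, B5–B6, B6–B7, B7–B8, B8–B9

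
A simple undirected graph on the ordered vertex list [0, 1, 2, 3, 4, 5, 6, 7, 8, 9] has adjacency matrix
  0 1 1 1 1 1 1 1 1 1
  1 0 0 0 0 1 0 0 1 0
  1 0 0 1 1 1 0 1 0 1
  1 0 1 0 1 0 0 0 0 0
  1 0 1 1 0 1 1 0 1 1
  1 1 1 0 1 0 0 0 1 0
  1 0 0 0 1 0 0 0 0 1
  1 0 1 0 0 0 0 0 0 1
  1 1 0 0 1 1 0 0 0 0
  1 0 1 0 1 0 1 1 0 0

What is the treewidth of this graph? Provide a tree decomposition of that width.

Treewidth 3.
Bags: B1 = {0, 2, 4, 9}  B2 = {0, 4, 6, 9}  B3 = {0, 2, 3, 4}  B4 = {0, 2, 4, 5}  B5 = {0, 2, 7, 9}  B6 = {0, 4, 5, 8}  B7 = {0, 1, 5, 8}
Tree: B1–B2, B1–B3, B3–B4, B1–B5, B4–B6, B6–B7

The largest bag has 4 vertices, giving width 3; this decomposition certifies tw(G) ≤ 3. Conversely, {0, 1, 5, 8} is a clique of size 4, and the vertices of any clique must share a bag in every tree decomposition; so some bag has ≥ 4 vertices and tw(G) ≥ 3. Combining the bounds, tw(G) = 3.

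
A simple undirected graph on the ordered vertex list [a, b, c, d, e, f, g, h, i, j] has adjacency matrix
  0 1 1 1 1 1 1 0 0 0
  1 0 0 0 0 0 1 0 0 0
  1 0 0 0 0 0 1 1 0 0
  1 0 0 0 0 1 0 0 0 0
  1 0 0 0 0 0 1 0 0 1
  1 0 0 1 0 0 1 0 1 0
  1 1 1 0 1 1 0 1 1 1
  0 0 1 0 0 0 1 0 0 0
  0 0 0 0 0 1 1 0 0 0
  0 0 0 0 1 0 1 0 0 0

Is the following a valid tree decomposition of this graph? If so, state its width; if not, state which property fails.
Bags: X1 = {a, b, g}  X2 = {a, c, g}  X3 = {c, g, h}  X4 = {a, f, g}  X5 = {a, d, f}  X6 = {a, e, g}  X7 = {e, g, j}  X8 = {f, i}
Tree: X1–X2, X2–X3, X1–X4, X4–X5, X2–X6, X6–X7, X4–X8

A tree decomposition must satisfy three properties: every vertex lies in some bag; for every edge, both endpoints lie together in some bag; and for every vertex, the bags containing it form a connected subtree. Here edge (g,i) lies in no bag, so the decomposition is invalid.

No — edge (g,i) lies in no bag.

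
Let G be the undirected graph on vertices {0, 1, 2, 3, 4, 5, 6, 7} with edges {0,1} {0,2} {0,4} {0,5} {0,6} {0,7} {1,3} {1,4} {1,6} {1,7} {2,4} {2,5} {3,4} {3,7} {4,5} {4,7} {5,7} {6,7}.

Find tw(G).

3

A width-3 tree decomposition is:
Bags: B1 = {1, 3, 4, 7}  B2 = {0, 1, 4, 7}  B3 = {0, 4, 5, 7}  B4 = {0, 1, 6, 7}  B5 = {0, 2, 4, 5}
Tree: B1–B2, B2–B3, B2–B4, B3–B5
Every bag has size at most 4, so the width is 4 − 1 = 3 and tw(G) ≤ 3. For the lower bound, the 4 vertices {0, 1, 4, 7} are pairwise adjacent, and any tree decomposition puts a clique entirely inside one bag — forcing width ≥ 3. Therefore the treewidth is 3.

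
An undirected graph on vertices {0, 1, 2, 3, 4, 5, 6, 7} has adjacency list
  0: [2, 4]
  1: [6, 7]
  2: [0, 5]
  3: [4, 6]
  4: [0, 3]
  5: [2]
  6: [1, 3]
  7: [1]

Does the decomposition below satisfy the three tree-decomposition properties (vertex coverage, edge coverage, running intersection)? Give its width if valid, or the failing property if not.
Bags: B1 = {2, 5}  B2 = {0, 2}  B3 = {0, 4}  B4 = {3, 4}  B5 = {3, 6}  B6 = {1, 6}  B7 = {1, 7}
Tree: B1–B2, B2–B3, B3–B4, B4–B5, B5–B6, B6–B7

Every vertex of G appears in some bag (union = {0, 1, 2, 3, 4, 5, 6, 7}); every edge is covered by a bag; and for each vertex v the set of bags containing v is connected in the bag tree. The decomposition is therefore valid. The largest bag has 2 vertices, so the width is 1.

Yes; width 1.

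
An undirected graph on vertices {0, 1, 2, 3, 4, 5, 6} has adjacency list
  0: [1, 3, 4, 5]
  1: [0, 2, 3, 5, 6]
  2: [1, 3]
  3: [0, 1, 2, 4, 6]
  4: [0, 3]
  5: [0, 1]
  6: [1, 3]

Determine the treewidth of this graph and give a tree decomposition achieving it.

Treewidth 2.
Bags: B1 = {0, 1, 3}  B2 = {0, 1, 5}  B3 = {1, 2, 3}  B4 = {0, 3, 4}  B5 = {1, 3, 6}
Tree: B1–B2, B1–B3, B1–B4, B1–B5

Every bag has size at most 3, so the width is 3 − 1 = 2 and tw(G) ≤ 2. On the other hand G contains the 3-clique {0, 1, 3}. A clique must lie in a single bag of any decomposition, so no decomposition can have width below 2. Hence tw(G) = 2 exactly.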